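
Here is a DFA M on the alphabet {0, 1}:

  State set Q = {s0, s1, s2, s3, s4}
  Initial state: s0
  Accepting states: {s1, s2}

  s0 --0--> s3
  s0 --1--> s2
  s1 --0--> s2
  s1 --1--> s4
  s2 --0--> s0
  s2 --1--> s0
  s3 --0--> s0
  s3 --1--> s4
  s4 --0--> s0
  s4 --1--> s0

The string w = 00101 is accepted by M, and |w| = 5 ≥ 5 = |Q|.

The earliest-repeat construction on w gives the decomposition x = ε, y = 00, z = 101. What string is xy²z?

0000101

xy^2z = ε·00·00·101 = 0000101.
Reading y = 00 takes M from s0 back to s0, so after x·y·y the machine is still in s0, and z then leads to the accepting state s2. Hence 0000101 ∈ L(M).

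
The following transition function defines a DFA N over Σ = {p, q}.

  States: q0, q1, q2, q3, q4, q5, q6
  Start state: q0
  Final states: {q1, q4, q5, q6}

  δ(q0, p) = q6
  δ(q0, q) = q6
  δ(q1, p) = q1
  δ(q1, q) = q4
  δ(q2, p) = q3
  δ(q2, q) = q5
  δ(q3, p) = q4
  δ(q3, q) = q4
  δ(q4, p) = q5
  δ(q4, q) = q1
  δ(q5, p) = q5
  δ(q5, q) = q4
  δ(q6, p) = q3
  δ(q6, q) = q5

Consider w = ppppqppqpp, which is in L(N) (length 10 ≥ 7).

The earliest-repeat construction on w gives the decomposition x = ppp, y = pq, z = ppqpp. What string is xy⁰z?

pppppqpp

xy⁰z = xz = ppp·ppqpp = pppppqpp.
Reading y = pq takes N from q4 back to q4, so after x the machine is still in q4, and z then leads to the accepting state q5. Hence pppppqpp ∈ L(N).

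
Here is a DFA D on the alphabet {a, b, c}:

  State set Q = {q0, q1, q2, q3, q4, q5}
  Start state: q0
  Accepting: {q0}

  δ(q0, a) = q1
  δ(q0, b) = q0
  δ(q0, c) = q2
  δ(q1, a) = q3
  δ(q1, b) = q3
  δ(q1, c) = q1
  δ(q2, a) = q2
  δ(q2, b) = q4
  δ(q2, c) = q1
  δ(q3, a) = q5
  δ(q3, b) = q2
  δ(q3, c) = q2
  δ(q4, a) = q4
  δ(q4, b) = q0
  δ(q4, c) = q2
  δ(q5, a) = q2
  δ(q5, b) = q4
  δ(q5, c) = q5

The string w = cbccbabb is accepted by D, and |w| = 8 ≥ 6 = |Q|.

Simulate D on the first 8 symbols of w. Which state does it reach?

State sequence: q0 -c-> q2 -b-> q4 -c-> q2 -c-> q1 -b-> q3 -a-> q5 -b-> q4 -b-> q0

After reading 8 characters, D is in state q0.

q0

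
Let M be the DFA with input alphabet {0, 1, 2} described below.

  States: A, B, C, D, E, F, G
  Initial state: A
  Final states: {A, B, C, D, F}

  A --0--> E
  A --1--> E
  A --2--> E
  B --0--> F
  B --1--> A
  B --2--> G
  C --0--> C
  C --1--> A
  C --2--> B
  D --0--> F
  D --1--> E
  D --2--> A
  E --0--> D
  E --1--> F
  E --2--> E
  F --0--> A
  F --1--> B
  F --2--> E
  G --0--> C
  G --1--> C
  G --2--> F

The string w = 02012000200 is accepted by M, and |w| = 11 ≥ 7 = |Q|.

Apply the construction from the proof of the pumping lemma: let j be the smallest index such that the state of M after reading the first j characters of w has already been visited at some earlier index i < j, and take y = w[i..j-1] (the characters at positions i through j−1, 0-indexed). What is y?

2

Run of M on w = 0 2 0 1 2 0 0 0 2 0 0:
  step 0: A  (start)
  step 1: E  (read 0: A→E)
  step 2: E  (read 2: E→E)   ← first repeat (E seen earlier)
  step 3: D  (read 0: E→D)
  step 4: E  (read 1: D→E)
  step 5: E  (read 2: E→E)
  step 6: D  (read 0: E→D)
  step 7: F  (read 0: D→F)
  step 8: A  (read 0: F→A)
  step 9: E  (read 2: A→E)
  step 10: D  (read 0: E→D)
  step 11: F  (read 0: D→F)

So i = 1, j = 2, giving x = w[0:1] = 0, y = w[1:2] = 2, z = w[2:11] = 012000200.
Check: |xy| = 2 ≤ 7 and |y| = 1 ≥ 1. Reading y takes M from E back to E, so every xyⁱz is accepted.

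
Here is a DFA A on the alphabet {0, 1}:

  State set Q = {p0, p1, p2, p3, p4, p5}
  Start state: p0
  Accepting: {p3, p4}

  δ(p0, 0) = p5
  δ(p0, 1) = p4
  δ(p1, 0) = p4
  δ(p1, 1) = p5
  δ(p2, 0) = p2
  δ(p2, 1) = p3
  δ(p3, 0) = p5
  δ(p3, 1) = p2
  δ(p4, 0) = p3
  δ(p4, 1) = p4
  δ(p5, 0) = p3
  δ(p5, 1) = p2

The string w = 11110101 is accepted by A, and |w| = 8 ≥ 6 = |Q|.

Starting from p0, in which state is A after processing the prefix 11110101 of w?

State sequence: p0 -1-> p4 -1-> p4 -1-> p4 -1-> p4 -0-> p3 -1-> p2 -0-> p2 -1-> p3

After reading 8 characters, A is in state p3.
(This kind of state-tracing is the core of the pumping-lemma construction: with 6 states, pigeonhole forces a repeat within the first 6 steps.)

p3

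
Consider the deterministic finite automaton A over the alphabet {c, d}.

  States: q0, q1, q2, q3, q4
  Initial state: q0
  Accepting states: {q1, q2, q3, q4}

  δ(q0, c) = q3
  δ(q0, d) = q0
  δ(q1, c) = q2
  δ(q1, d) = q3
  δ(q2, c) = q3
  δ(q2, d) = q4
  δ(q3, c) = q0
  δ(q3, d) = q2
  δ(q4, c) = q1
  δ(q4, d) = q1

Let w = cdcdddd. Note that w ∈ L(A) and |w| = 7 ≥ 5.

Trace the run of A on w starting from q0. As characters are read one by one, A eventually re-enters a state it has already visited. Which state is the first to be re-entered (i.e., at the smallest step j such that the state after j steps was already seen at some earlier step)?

Run of A on w = c d c d d d d:
  step 0: q0  (start)
  step 1: q3  (read c: q0→q3)
  step 2: q2  (read d: q3→q2)
  step 3: q3  (read c: q2→q3)   ← first repeat (q3 seen earlier)
  step 4: q2  (read d: q3→q2)
  step 5: q4  (read d: q2→q4)
  step 6: q1  (read d: q4→q1)
  step 7: q3  (read d: q1→q3)

The earliest repeat is at step j = 3: A is in q3, which it already visited at step i = 1.

q3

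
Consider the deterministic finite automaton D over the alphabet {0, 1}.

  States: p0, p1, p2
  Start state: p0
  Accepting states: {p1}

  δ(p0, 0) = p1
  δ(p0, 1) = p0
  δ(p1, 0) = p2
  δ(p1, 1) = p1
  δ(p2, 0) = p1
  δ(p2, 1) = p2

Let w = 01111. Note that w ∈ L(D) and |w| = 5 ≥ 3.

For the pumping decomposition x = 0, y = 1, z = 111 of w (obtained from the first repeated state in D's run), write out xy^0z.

0111

xy⁰z = xz = 0·111 = 0111.
Reading y = 1 takes D from p1 back to p1, so after x the machine is still in p1, and z then leads to the accepting state p1. Hence 0111 ∈ L(D).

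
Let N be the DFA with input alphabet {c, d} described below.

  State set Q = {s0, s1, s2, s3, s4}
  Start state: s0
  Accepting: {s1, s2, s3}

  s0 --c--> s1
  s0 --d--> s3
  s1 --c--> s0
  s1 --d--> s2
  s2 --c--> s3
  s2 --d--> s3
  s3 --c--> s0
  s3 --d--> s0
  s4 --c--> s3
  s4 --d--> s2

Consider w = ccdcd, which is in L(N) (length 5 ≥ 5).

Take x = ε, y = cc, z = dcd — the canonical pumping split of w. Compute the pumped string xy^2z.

xy^2z = ε·cc·cc·dcd = ccccdcd.
Reading y = cc takes N from s0 back to s0, so after x·y·y the machine is still in s0, and z then leads to the accepting state s3. Hence ccccdcd ∈ L(N).

ccccdcd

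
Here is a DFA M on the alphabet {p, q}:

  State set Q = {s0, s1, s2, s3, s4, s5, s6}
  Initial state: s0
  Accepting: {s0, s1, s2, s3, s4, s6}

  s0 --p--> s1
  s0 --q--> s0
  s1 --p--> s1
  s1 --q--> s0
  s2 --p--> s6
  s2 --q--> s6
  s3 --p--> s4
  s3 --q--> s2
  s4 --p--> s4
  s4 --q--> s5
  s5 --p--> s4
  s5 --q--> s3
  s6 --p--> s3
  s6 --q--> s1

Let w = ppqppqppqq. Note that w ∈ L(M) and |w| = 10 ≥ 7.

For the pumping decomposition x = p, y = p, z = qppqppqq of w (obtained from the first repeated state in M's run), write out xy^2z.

pppqppqppqq

xy^2z = p·p·p·qppqppqq = pppqppqppqq.
Reading y = p takes M from s1 back to s1, so after x·y·y the machine is still in s1, and z then leads to the accepting state s0. Hence pppqppqppqq ∈ L(M).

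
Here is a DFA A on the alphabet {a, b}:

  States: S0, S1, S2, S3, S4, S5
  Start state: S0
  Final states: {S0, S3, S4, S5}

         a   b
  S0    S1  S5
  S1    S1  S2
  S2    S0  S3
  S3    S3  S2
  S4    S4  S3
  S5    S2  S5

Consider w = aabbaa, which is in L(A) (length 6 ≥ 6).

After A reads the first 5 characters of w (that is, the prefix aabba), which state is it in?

S3

State sequence: S0 -a-> S1 -a-> S1 -b-> S2 -b-> S3 -a-> S3

After reading 5 characters, A is in state S3.
(This kind of state-tracing is the core of the pumping-lemma construction: with 6 states, pigeonhole forces a repeat within the first 6 steps.)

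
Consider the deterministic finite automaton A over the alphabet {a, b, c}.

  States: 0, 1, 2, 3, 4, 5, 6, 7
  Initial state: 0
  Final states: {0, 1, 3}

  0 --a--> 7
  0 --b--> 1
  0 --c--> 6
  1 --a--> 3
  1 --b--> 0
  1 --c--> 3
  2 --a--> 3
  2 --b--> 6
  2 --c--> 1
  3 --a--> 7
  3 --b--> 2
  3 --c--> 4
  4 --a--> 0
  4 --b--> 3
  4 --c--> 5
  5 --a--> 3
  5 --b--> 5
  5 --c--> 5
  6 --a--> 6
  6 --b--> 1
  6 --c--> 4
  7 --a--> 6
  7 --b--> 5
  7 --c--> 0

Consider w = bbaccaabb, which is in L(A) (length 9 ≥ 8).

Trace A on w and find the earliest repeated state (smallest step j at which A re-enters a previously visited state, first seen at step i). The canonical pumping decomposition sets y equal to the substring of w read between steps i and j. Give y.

State sequence: 0 -b-> 1 -b-> 0 -a-> 7 -c-> 0 -c-> 6 -a-> 6 -a-> 6 -b-> 1 -b-> 0
First repeat at step 2: 0 was already visited.

So i = 0, j = 2, giving x = w[0:0] = ε, y = w[0:2] = bb, z = w[2:9] = accaabb.
Check: |xy| = 2 ≤ 8 and |y| = 2 ≥ 1. Reading y takes A from 0 back to 0, so every xyⁱz is accepted.
Pumping length from the standard proof: p = 8 (the number of states). The repeated state found above gives |xy| = j ≤ 8 and |y| = j − i ≥ 1.

bb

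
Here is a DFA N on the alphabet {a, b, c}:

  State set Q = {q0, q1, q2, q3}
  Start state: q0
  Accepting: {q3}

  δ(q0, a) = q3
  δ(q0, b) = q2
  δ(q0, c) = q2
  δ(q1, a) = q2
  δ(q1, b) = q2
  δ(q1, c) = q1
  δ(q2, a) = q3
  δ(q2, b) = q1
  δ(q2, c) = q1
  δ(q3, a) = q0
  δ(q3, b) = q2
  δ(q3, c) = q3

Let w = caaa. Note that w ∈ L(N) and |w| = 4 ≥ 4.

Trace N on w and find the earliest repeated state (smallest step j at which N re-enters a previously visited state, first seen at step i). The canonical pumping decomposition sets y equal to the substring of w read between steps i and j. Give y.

caa

Run of N on w = c a a a:
  step 0: q0  (start)
  step 1: q2  (read c: q0→q2)
  step 2: q3  (read a: q2→q3)
  step 3: q0  (read a: q3→q0)   ← first repeat (q0 seen earlier)
  step 4: q3  (read a: q0→q3)

So i = 0, j = 3, giving x = w[0:0] = ε, y = w[0:3] = caa, z = w[3:4] = a.
Check: |xy| = 3 ≤ 4 and |y| = 3 ≥ 1. Reading y takes N from q0 back to q0, so every xyⁱz is accepted.
With |Q| = 4, pigeonhole forces a state repeat no later than step 4; the substring read between the first and second visits to that state can be pumped.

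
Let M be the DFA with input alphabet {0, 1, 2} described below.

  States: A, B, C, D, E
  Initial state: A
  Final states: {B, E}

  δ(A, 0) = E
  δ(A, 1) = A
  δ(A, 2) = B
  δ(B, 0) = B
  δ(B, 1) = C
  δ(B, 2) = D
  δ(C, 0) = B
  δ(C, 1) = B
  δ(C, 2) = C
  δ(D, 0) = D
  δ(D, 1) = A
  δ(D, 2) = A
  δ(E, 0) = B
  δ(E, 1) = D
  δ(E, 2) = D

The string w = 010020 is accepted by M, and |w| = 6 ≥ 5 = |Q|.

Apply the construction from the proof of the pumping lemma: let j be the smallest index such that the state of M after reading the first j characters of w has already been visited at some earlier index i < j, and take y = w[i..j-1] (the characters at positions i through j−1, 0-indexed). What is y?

State sequence: A -0-> E -1-> D -0-> D -0-> D -2-> A -0-> E
First repeat at step 3: D was already visited.

So i = 2, j = 3, giving x = w[0:2] = 01, y = w[2:3] = 0, z = w[3:6] = 020.
Check: |xy| = 3 ≤ 5 and |y| = 1 ≥ 1. Reading y takes M from D back to D, so every xyⁱz is accepted.
Since M has 5 states, any run of length ≥ 5 visits 5+1 states, so by pigeonhole some state repeats within the first 5 steps — that repeat gives the pumpable loop.

0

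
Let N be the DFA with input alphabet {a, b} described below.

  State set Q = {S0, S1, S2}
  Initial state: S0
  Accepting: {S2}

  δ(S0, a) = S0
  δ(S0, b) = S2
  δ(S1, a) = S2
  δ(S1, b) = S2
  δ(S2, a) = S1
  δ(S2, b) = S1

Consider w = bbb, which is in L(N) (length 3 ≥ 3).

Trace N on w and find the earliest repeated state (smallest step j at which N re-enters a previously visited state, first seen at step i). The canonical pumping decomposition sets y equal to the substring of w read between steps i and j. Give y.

State sequence: S0 -b-> S2 -b-> S1 -b-> S2
First repeat at step 3: S2 was already visited.

So i = 1, j = 3, giving x = w[0:1] = b, y = w[1:3] = bb, z = w[3:3] = ε.
Check: |xy| = 3 ≤ 3 and |y| = 2 ≥ 1. Reading y takes N from S2 back to S2, so every xyⁱz is accepted.

bb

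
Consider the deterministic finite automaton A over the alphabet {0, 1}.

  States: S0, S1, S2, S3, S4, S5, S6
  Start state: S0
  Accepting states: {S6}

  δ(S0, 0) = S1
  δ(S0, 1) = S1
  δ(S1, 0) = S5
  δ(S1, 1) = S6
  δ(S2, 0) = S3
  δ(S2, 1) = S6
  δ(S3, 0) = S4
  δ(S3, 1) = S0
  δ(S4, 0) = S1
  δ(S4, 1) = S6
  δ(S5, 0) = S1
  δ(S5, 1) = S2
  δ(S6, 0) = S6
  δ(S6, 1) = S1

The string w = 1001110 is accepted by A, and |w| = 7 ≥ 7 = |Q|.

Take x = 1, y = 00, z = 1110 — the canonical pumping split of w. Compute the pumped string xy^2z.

100001110

xy^2z = 1·00·00·1110 = 100001110.
Reading y = 00 takes A from S1 back to S1, so after x·y·y the machine is still in S1, and z then leads to the accepting state S6. Hence 100001110 ∈ L(A).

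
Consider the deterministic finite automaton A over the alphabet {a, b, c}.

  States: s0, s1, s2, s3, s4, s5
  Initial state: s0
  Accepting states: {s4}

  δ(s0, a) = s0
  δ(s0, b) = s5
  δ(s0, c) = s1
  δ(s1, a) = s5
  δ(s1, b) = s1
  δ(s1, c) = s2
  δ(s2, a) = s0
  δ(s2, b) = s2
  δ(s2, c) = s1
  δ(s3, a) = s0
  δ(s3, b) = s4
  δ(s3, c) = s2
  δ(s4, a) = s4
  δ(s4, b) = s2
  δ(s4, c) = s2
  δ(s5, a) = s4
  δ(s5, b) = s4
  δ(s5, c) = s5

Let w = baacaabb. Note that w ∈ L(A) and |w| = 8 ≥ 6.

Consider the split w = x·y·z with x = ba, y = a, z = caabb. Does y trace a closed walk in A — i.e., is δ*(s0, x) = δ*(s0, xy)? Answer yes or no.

yes

State sequence: s0 -b-> s5 -a-> s4 -a-> s4

After x (step 2): s4. After xy (step 3): s4.
They match, so y = a drives A around a cycle from s4 back to itself; pumping y any number of times keeps A in s4 before reading z, and xyⁱz ∈ L(A) for every i ≥ 0.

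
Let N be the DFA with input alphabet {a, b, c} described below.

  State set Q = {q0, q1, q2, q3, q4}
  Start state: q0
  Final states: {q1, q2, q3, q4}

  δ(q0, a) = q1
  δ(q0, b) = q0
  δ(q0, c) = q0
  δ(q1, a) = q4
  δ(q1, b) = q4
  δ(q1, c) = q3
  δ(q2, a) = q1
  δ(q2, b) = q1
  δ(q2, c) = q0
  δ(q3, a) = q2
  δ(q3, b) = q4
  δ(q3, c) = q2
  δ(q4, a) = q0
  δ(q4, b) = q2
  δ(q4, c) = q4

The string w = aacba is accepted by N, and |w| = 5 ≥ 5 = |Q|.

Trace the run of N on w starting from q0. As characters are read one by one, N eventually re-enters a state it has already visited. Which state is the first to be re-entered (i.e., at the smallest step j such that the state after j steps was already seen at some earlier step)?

q4

State sequence: q0 -a-> q1 -a-> q4 -c-> q4 -b-> q2 -a-> q1
First repeat at step 3: q4 was already visited.

The earliest repeat is at step j = 3: N is in q4, which it already visited at step i = 2.
Since N has 5 states, any run of length ≥ 5 visits 5+1 states, so by pigeonhole some state repeats within the first 5 steps — that repeat gives the pumpable loop.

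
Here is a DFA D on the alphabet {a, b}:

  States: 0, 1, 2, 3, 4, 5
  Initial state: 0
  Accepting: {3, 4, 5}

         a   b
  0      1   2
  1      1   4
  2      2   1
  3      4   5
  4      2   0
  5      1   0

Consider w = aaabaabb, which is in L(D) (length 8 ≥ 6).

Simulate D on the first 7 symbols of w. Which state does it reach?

1

Run of D on the first 7 characters of w = a a a b a a b:
  step 0: 0  (start)
  step 1: 1  (read a: 0→1)
  step 2: 1  (read a: 1→1)
  step 3: 1  (read a: 1→1)
  step 4: 4  (read b: 1→4)
  step 5: 2  (read a: 4→2)
  step 6: 2  (read a: 2→2)
  step 7: 1  (read b: 2→1)

After reading 7 characters, D is in state 1.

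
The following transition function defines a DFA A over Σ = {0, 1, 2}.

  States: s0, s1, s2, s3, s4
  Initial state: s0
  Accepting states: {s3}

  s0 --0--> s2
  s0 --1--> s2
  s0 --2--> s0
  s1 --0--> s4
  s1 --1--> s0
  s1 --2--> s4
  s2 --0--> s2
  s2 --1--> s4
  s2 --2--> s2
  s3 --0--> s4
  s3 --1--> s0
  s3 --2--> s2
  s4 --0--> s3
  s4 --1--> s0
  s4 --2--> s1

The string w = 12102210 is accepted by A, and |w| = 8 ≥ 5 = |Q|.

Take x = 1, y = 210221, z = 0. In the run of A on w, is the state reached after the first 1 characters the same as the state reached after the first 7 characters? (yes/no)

no

Run of A on the first 7 characters of w = 1 2 1 0 2 2 1:
  step 0: s0  (start)
  step 1: s2  (read 1: s0→s2)
  step 2: s2  (read 2: s2→s2)
  step 3: s4  (read 1: s2→s4)
  step 4: s3  (read 0: s4→s3)
  step 5: s2  (read 2: s3→s2)
  step 6: s2  (read 2: s2→s2)
  step 7: s4  (read 1: s2→s4)

After x (step 1): s2. After xy (step 7): s4.
They differ (s2 ≠ s4), so y is not a cycle from the state after x; this split is not the one the pumping-lemma construction produces, and pumping y need not keep the string in L(A).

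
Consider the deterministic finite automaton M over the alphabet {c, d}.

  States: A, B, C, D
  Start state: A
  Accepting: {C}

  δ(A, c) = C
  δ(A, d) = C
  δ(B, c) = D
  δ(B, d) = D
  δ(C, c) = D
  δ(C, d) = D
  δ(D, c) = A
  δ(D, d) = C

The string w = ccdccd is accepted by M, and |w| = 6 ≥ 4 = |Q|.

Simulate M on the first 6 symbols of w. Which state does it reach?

C

State sequence: A -c-> C -c-> D -d-> C -c-> D -c-> A -d-> C

After reading 6 characters, M is in state C.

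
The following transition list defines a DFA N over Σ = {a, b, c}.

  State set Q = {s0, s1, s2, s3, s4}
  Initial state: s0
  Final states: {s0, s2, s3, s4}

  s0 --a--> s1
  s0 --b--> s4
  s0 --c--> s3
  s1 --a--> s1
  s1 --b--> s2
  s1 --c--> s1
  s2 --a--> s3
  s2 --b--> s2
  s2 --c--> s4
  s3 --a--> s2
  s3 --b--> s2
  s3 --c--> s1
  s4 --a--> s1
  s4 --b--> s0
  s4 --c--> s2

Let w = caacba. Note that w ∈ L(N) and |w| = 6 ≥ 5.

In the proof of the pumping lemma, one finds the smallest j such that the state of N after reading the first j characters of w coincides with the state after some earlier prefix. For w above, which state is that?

s3

Run of N on w = c a a c b a:
  step 0: s0  (start)
  step 1: s3  (read c: s0→s3)
  step 2: s2  (read a: s3→s2)
  step 3: s3  (read a: s2→s3)   ← first repeat (s3 seen earlier)
  step 4: s1  (read c: s3→s1)
  step 5: s2  (read b: s1→s2)
  step 6: s3  (read a: s2→s3)

The earliest repeat is at step j = 3: N is in s3, which it already visited at step i = 1.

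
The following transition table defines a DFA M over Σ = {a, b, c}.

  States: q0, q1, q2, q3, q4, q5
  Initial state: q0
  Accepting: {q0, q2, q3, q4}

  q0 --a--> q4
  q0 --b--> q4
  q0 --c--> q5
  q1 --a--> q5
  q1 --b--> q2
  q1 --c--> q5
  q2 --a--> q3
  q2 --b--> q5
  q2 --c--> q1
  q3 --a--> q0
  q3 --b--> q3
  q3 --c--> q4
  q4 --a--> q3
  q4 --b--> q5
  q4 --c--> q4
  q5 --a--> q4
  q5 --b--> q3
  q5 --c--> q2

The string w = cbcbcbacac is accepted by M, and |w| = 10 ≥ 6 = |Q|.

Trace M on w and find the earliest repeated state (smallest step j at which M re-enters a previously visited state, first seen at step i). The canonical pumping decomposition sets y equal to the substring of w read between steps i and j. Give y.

State sequence: q0 -c-> q5 -b-> q3 -c-> q4 -b-> q5 -c-> q2 -b-> q5 -a-> q4 -c-> q4 -a-> q3 -c-> q4
First repeat at step 4: q5 was already visited.

So i = 1, j = 4, giving x = w[0:1] = c, y = w[1:4] = bcb, z = w[4:10] = cbacac.
Check: |xy| = 4 ≤ 6 and |y| = 3 ≥ 1. Reading y takes M from q5 back to q5, so every xyⁱz is accepted.
Since M has 6 states, any run of length ≥ 6 visits 6+1 states, so by pigeonhole some state repeats within the first 6 steps — that repeat gives the pumpable loop.

bcb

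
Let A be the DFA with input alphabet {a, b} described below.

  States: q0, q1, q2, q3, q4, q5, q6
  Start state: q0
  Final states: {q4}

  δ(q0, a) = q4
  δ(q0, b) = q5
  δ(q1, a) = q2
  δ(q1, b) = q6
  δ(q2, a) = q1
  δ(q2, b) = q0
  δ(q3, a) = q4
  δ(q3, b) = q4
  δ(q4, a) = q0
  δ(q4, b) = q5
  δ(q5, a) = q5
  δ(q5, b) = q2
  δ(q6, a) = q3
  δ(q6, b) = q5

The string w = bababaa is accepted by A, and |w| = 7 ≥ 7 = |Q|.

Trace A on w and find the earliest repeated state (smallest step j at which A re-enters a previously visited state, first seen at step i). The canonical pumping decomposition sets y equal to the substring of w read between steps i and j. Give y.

State sequence: q0 -b-> q5 -a-> q5 -b-> q2 -a-> q1 -b-> q6 -a-> q3 -a-> q4
First repeat at step 2: q5 was already visited.

So i = 1, j = 2, giving x = w[0:1] = b, y = w[1:2] = a, z = w[2:7] = babaa.
Check: |xy| = 2 ≤ 7 and |y| = 1 ≥ 1. Reading y takes A from q5 back to q5, so every xyⁱz is accepted.
Since A has 7 states, any run of length ≥ 7 visits 7+1 states, so by pigeonhole some state repeats within the first 7 steps — that repeat gives the pumpable loop.

a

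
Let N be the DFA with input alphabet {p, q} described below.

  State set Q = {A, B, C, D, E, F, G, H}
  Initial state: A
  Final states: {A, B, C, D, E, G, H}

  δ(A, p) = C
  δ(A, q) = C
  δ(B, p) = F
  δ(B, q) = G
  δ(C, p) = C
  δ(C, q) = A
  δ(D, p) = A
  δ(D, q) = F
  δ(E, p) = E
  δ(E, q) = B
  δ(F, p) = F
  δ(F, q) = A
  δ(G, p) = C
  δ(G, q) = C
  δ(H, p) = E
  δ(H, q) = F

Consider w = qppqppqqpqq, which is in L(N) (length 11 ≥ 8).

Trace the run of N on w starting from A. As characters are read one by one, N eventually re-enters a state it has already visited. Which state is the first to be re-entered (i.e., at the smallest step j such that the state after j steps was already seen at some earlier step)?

State sequence: A -q-> C -p-> C -p-> C -q-> A -p-> C -p-> C -q-> A -q-> C -p-> C -q-> A -q-> C
First repeat at step 2: C was already visited.

The earliest repeat is at step j = 2: N is in C, which it already visited at step i = 1.
Since N has 8 states, any run of length ≥ 8 visits 8+1 states, so by pigeonhole some state repeats within the first 8 steps — that repeat gives the pumpable loop.

C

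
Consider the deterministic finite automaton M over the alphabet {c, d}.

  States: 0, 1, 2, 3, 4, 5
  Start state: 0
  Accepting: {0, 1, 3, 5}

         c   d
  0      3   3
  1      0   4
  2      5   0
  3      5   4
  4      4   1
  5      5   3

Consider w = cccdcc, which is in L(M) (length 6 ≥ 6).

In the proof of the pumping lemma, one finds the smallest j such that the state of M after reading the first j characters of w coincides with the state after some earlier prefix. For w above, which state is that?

5

Run of M on w = c c c d c c:
  step 0: 0  (start)
  step 1: 3  (read c: 0→3)
  step 2: 5  (read c: 3→5)
  step 3: 5  (read c: 5→5)   ← first repeat (5 seen earlier)
  step 4: 3  (read d: 5→3)
  step 5: 5  (read c: 3→5)
  step 6: 5  (read c: 5→5)

The earliest repeat is at step j = 3: M is in 5, which it already visited at step i = 2.
With |Q| = 6, pigeonhole forces a state repeat no later than step 6; the substring read between the first and second visits to that state can be pumped.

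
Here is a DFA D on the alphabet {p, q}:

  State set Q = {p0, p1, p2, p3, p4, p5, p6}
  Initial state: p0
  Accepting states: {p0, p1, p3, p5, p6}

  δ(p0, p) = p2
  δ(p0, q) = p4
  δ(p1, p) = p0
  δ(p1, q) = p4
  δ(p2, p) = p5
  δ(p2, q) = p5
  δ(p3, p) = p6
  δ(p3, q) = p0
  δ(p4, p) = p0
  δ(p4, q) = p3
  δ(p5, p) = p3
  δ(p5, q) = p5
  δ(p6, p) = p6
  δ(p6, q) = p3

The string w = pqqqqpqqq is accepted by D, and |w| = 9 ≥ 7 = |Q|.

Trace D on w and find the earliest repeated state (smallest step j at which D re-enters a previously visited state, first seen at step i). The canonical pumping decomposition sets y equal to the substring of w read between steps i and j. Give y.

Run of D on w = p q q q q p q q q:
  step 0: p0  (start)
  step 1: p2  (read p: p0→p2)
  step 2: p5  (read q: p2→p5)
  step 3: p5  (read q: p5→p5)   ← first repeat (p5 seen earlier)
  step 4: p5  (read q: p5→p5)
  step 5: p5  (read q: p5→p5)
  step 6: p3  (read p: p5→p3)
  step 7: p0  (read q: p3→p0)
  step 8: p4  (read q: p0→p4)
  step 9: p3  (read q: p4→p3)

So i = 2, j = 3, giving x = w[0:2] = pq, y = w[2:3] = q, z = w[3:9] = qqpqqq.
Check: |xy| = 3 ≤ 7 and |y| = 1 ≥ 1. Reading y takes D from p5 back to p5, so every xyⁱz is accepted.

q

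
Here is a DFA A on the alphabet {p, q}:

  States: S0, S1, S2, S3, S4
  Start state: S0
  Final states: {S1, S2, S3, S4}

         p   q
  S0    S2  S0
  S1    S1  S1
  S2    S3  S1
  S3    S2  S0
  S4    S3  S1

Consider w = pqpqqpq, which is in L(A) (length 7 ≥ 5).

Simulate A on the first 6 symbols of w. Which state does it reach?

State sequence: S0 -p-> S2 -q-> S1 -p-> S1 -q-> S1 -q-> S1 -p-> S1

After reading 6 characters, A is in state S1.
(This kind of state-tracing is the core of the pumping-lemma construction: with 5 states, pigeonhole forces a repeat within the first 5 steps.)

S1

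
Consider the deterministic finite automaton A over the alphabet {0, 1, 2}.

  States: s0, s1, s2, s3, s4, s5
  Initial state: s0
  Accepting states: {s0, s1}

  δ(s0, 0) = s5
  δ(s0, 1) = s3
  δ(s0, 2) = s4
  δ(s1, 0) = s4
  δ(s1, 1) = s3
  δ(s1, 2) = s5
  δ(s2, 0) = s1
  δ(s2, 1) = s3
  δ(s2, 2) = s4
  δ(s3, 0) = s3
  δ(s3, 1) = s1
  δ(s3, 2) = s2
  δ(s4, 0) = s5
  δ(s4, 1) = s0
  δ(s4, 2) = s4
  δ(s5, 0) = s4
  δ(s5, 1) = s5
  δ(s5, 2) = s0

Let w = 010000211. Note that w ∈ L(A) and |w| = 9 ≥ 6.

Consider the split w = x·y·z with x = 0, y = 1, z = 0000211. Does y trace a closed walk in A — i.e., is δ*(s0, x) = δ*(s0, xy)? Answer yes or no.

yes

Run of A on the first 2 characters of w = 0 1:
  step 0: s0  (start)
  step 1: s5  (read 0: s0→s5)
  step 2: s5  (read 1: s5→s5)

After x (step 1): s5. After xy (step 2): s5.
They match, so y = 1 drives A around a cycle from s5 back to itself; pumping y any number of times keeps A in s5 before reading z, and xyⁱz ∈ L(A) for every i ≥ 0.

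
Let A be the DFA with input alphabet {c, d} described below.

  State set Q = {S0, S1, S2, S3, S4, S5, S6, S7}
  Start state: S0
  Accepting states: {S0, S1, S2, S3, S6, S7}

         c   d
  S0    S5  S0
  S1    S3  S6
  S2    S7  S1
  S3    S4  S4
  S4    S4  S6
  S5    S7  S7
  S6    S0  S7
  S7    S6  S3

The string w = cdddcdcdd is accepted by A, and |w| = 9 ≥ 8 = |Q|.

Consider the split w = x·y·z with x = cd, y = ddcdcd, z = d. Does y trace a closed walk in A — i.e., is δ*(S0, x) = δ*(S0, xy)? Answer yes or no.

no

State sequence: S0 -c-> S5 -d-> S7 -d-> S3 -d-> S4 -c-> S4 -d-> S6 -c-> S0 -d-> S0

After x (step 2): S7. After xy (step 8): S0.
They differ (S7 ≠ S0), so y is not a cycle from the state after x; this split is not the one the pumping-lemma construction produces, and pumping y need not keep the string in L(A).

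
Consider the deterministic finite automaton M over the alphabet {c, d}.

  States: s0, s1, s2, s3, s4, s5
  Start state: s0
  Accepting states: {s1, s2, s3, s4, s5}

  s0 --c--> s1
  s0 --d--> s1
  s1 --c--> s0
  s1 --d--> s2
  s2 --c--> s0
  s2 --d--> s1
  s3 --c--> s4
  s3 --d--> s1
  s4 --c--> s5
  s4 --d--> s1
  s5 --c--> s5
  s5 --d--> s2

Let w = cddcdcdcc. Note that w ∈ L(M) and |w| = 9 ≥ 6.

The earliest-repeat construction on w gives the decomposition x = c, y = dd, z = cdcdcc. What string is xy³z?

cddddddcdcdcc

xy^3z = c·dd·dd·dd·cdcdcc = cddddddcdcdcc.
Reading y = dd takes M from s1 back to s1, so after x·y·y·y the machine is still in s1, and z then leads to the accepting state s1. Hence cddddddcdcdcc ∈ L(M).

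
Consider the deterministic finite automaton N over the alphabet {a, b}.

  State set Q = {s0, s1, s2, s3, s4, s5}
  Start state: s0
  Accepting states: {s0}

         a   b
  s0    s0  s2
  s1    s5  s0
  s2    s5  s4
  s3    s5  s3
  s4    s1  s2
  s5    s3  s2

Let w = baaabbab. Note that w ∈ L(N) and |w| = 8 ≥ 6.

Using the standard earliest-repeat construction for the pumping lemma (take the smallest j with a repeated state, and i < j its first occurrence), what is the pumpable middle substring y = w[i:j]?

aa

State sequence: s0 -b-> s2 -a-> s5 -a-> s3 -a-> s5 -b-> s2 -b-> s4 -a-> s1 -b-> s0
First repeat at step 4: s5 was already visited.

So i = 2, j = 4, giving x = w[0:2] = ba, y = w[2:4] = aa, z = w[4:8] = bbab.
Check: |xy| = 4 ≤ 6 and |y| = 2 ≥ 1. Reading y takes N from s5 back to s5, so every xyⁱz is accepted.
With |Q| = 6, pigeonhole forces a state repeat no later than step 6; the substring read between the first and second visits to that state can be pumped.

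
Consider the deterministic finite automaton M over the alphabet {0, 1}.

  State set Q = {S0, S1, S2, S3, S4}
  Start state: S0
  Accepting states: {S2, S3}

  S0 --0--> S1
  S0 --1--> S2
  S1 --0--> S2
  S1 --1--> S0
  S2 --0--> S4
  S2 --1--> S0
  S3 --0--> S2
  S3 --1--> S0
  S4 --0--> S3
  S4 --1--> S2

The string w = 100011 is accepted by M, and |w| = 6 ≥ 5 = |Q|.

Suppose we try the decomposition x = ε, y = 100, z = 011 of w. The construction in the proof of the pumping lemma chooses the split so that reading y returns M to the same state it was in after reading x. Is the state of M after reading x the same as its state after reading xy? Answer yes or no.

Run of M on the first 3 characters of w = 1 0 0:
  step 0: S0  (start)
  step 1: S2  (read 1: S0→S2)
  step 2: S4  (read 0: S2→S4)
  step 3: S3  (read 0: S4→S3)

After x (step 0): S0. After xy (step 3): S3.
They differ (S0 ≠ S3), so y is not a cycle from the state after x; this split is not the one the pumping-lemma construction produces, and pumping y need not keep the string in L(M).

no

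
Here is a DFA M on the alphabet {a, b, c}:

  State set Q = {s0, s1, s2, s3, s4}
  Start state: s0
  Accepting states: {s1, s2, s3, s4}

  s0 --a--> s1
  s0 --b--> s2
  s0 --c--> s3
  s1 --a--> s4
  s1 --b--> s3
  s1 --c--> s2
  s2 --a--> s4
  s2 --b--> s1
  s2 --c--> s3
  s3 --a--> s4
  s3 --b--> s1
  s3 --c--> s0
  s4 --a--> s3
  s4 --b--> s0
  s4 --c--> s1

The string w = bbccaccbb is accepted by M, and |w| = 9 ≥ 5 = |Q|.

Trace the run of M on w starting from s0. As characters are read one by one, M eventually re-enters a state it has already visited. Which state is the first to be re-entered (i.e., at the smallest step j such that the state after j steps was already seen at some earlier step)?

s2

State sequence: s0 -b-> s2 -b-> s1 -c-> s2 -c-> s3 -a-> s4 -c-> s1 -c-> s2 -b-> s1 -b-> s3
First repeat at step 3: s2 was already visited.

The earliest repeat is at step j = 3: M is in s2, which it already visited at step i = 1.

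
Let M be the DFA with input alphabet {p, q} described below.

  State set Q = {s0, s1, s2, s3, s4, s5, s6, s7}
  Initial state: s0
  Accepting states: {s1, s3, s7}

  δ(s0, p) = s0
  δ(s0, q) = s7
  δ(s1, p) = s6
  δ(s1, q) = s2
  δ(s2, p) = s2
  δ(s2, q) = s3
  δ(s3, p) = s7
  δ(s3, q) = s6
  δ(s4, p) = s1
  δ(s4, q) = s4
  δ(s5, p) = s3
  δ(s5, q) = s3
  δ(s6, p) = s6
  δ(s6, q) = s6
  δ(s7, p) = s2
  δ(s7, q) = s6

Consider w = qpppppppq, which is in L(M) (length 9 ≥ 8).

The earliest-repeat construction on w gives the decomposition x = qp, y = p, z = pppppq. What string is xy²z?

qppppppppq

xy^2z = qp·p·p·pppppq = qppppppppq.
Reading y = p takes M from s2 back to s2, so after x·y·y the machine is still in s2, and z then leads to the accepting state s3. Hence qppppppppq ∈ L(M).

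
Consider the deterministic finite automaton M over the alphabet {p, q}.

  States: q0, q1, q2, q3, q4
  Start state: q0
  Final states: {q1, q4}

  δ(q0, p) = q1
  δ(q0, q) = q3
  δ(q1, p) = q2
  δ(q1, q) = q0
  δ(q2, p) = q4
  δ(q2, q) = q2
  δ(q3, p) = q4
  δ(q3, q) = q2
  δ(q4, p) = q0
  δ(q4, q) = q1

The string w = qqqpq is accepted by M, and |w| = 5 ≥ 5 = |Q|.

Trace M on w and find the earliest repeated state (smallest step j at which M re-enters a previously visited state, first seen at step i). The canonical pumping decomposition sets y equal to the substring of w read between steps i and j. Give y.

q

State sequence: q0 -q-> q3 -q-> q2 -q-> q2 -p-> q4 -q-> q1
First repeat at step 3: q2 was already visited.

So i = 2, j = 3, giving x = w[0:2] = qq, y = w[2:3] = q, z = w[3:5] = pq.
Check: |xy| = 3 ≤ 5 and |y| = 1 ≥ 1. Reading y takes M from q2 back to q2, so every xyⁱz is accepted.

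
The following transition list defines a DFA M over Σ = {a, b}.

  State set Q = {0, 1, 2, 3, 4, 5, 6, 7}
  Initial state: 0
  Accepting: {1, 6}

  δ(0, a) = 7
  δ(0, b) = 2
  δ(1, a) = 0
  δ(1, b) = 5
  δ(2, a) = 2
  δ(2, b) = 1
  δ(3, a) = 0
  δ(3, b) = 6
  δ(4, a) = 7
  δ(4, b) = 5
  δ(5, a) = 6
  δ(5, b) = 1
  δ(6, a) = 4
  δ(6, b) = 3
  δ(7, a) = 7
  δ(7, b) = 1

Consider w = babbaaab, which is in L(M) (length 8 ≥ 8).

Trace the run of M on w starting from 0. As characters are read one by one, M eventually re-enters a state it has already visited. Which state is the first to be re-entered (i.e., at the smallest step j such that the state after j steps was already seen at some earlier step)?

State sequence: 0 -b-> 2 -a-> 2 -b-> 1 -b-> 5 -a-> 6 -a-> 4 -a-> 7 -b-> 1
First repeat at step 2: 2 was already visited.

The earliest repeat is at step j = 2: M is in 2, which it already visited at step i = 1.

2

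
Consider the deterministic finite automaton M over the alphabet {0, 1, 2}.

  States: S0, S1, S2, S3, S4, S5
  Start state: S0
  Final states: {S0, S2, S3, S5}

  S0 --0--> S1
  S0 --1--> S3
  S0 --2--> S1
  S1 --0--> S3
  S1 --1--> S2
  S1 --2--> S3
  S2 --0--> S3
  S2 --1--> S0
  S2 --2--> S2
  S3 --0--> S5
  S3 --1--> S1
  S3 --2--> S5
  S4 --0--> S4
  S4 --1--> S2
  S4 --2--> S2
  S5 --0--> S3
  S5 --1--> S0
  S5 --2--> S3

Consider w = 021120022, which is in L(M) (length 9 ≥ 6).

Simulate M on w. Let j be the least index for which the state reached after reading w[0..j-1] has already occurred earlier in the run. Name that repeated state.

State sequence: S0 -0-> S1 -2-> S3 -1-> S1 -1-> S2 -2-> S2 -0-> S3 -0-> S5 -2-> S3 -2-> S5
First repeat at step 3: S1 was already visited.

The earliest repeat is at step j = 3: M is in S1, which it already visited at step i = 1.
Pumping length from the standard proof: p = 6 (the number of states). The repeated state found above gives |xy| = j ≤ 6 and |y| = j − i ≥ 1.

S1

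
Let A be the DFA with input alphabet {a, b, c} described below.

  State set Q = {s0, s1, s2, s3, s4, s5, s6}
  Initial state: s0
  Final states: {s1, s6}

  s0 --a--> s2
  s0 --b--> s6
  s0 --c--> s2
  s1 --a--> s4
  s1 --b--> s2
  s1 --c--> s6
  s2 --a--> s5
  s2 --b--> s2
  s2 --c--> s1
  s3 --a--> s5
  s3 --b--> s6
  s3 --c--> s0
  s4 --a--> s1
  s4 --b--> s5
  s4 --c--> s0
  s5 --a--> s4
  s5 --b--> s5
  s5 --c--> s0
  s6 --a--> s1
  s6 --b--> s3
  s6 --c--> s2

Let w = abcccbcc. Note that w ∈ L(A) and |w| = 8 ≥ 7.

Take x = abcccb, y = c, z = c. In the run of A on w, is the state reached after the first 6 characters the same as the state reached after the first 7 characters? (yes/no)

State sequence: s0 -a-> s2 -b-> s2 -c-> s1 -c-> s6 -c-> s2 -b-> s2 -c-> s1

After x (step 6): s2. After xy (step 7): s1.
They differ (s2 ≠ s1), so y is not a cycle from the state after x; this split is not the one the pumping-lemma construction produces, and pumping y need not keep the string in L(A).

no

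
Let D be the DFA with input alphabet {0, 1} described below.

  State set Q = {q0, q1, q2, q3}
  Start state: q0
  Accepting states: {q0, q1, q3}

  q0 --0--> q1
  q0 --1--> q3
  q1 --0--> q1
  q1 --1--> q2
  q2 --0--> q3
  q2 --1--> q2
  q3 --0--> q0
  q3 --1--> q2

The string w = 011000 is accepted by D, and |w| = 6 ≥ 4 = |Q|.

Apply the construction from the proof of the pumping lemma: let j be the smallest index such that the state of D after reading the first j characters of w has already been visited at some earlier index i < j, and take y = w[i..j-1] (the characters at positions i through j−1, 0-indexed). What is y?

Run of D on w = 0 1 1 0 0 0:
  step 0: q0  (start)
  step 1: q1  (read 0: q0→q1)
  step 2: q2  (read 1: q1→q2)
  step 3: q2  (read 1: q2→q2)   ← first repeat (q2 seen earlier)
  step 4: q3  (read 0: q2→q3)
  step 5: q0  (read 0: q3→q0)
  step 6: q1  (read 0: q0→q1)

So i = 2, j = 3, giving x = w[0:2] = 01, y = w[2:3] = 1, z = w[3:6] = 000.
Check: |xy| = 3 ≤ 4 and |y| = 1 ≥ 1. Reading y takes D from q2 back to q2, so every xyⁱz is accepted.

1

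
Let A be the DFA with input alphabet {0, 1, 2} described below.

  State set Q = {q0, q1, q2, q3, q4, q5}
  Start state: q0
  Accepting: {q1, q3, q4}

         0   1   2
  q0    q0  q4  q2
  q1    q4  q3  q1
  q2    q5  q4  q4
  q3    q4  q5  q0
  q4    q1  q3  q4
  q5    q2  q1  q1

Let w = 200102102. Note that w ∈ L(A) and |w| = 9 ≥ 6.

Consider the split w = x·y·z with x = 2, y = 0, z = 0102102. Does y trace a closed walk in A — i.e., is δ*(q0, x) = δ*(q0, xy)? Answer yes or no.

State sequence: q0 -2-> q2 -0-> q5

After x (step 1): q2. After xy (step 2): q5.
They differ (q2 ≠ q5), so y is not a cycle from the state after x; this split is not the one the pumping-lemma construction produces, and pumping y need not keep the string in L(A).

no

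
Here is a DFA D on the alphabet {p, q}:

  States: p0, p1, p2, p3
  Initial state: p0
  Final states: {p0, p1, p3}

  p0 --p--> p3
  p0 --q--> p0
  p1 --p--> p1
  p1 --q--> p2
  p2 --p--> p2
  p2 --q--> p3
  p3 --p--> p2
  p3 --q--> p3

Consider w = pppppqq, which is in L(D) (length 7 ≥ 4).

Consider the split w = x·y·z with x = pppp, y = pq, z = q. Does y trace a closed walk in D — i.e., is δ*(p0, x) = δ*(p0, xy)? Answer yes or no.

State sequence: p0 -p-> p3 -p-> p2 -p-> p2 -p-> p2 -p-> p2 -q-> p3

After x (step 4): p2. After xy (step 6): p3.
They differ (p2 ≠ p3), so y is not a cycle from the state after x; this split is not the one the pumping-lemma construction produces, and pumping y need not keep the string in L(D).

no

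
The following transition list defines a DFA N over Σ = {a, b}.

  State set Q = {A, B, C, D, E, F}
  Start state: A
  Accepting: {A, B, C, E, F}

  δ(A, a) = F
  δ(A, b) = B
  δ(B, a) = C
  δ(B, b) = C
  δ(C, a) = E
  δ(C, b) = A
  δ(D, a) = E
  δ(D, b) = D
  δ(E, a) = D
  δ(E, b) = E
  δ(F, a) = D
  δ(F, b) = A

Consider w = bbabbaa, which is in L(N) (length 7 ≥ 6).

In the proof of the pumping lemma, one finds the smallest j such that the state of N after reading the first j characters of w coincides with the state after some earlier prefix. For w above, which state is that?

State sequence: A -b-> B -b-> C -a-> E -b-> E -b-> E -a-> D -a-> E
First repeat at step 4: E was already visited.

The earliest repeat is at step j = 4: N is in E, which it already visited at step i = 3.
With |Q| = 6, pigeonhole forces a state repeat no later than step 6; the substring read between the first and second visits to that state can be pumped.

E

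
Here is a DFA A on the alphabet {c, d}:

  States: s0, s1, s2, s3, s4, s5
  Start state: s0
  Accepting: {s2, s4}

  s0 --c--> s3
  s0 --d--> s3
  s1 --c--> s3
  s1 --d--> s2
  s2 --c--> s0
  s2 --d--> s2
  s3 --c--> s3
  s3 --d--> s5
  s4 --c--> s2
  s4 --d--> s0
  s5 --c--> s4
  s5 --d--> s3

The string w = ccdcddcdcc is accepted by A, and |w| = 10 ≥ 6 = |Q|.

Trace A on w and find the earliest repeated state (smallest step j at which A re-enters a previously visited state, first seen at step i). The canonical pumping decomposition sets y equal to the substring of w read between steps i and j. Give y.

c

State sequence: s0 -c-> s3 -c-> s3 -d-> s5 -c-> s4 -d-> s0 -d-> s3 -c-> s3 -d-> s5 -c-> s4 -c-> s2
First repeat at step 2: s3 was already visited.

So i = 1, j = 2, giving x = w[0:1] = c, y = w[1:2] = c, z = w[2:10] = dcddcdcc.
Check: |xy| = 2 ≤ 6 and |y| = 1 ≥ 1. Reading y takes A from s3 back to s3, so every xyⁱz is accepted.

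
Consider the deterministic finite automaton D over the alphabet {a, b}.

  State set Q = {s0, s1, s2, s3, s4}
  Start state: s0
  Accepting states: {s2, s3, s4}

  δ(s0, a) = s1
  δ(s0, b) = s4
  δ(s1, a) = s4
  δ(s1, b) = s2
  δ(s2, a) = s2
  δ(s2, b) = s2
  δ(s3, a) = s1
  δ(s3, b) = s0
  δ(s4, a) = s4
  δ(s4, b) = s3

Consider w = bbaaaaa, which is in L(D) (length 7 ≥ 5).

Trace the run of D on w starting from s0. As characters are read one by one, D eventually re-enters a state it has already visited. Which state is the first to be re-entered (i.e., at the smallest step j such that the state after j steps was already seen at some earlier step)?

Run of D on w = b b a a a a a:
  step 0: s0  (start)
  step 1: s4  (read b: s0→s4)
  step 2: s3  (read b: s4→s3)
  step 3: s1  (read a: s3→s1)
  step 4: s4  (read a: s1→s4)   ← first repeat (s4 seen earlier)
  step 5: s4  (read a: s4→s4)
  step 6: s4  (read a: s4→s4)
  step 7: s4  (read a: s4→s4)

The earliest repeat is at step j = 4: D is in s4, which it already visited at step i = 1.
The DFA has 5 states, so the proof of the pumping lemma guarantees a repeated state among the first 5+1 visited; the segment between the two visits is the pumpable y.

s4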